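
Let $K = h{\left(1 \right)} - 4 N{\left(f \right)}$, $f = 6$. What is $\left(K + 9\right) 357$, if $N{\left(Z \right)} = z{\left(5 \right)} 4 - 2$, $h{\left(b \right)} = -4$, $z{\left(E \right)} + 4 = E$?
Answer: $-1071$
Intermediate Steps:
$z{\left(E \right)} = -4 + E$
$N{\left(Z \right)} = 2$ ($N{\left(Z \right)} = \left(-4 + 5\right) 4 - 2 = 1 \cdot 4 - 2 = 4 - 2 = 2$)
$K = -12$ ($K = -4 - 8 = -12$)
$\left(K + 9\right) 357 = \left(-12 + 9\right) 357 = \left(-3\right) 357 = -1071$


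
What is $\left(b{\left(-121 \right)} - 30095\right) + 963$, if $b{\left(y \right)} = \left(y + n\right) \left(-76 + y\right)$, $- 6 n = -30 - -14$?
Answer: $- \frac{17461}{3} \approx -5820.3$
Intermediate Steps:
$n = \frac{8}{3}$ ($n = - \frac{-30 - -14}{6} = - \frac{-30 + 14}{6} = \left(- \frac{1}{6}\right) \left(-16\right) = \frac{8}{3} \approx 2.6667$)
$b{\left(y \right)} = \left(-76 + y\right) \left(\frac{8}{3} + y\right)$ ($b{\left(y \right)} = \left(y + \frac{8}{3}\right) \left(-76 + y\right) = \left(\frac{8}{3} + y\right) \left(-76 + y\right) = \left(-76 + y\right) \left(\frac{8}{3} + y\right)$)
$\left(b{\left(-121 \right)} - 30095\right) + 963 = \left(\left(- \frac{608}{3} + \left(-121\right)^{2} - - \frac{26620}{3}\right) - 30095\right) + 963 = \left(\left(- \frac{608}{3} + 14641 + \frac{26620}{3}\right) - 30095\right) + 963 = \left(\frac{69935}{3} - 30095\right) + 963 = - \frac{20350}{3} + 963 = - \frac{17461}{3}$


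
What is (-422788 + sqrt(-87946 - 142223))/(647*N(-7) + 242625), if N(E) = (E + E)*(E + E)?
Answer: -422788/369437 + I*sqrt(230169)/369437 ≈ -1.1444 + 0.0012986*I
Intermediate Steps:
N(E) = 4*E**2 (N(E) = (2*E)*(2*E) = 4*E**2)
(-422788 + sqrt(-87946 - 142223))/(647*N(-7) + 242625) = (-422788 + sqrt(-87946 - 142223))/(647*(4*(-7)**2) + 242625) = (-422788 + sqrt(-230169))/(647*(4*49) + 242625) = (-422788 + I*sqrt(230169))/(647*196 + 242625) = (-422788 + I*sqrt(230169))/(126812 + 242625) = (-422788 + I*sqrt(230169))/369437 = (-422788 + I*sqrt(230169))*(1/369437) = -422788/369437 + I*sqrt(230169)/369437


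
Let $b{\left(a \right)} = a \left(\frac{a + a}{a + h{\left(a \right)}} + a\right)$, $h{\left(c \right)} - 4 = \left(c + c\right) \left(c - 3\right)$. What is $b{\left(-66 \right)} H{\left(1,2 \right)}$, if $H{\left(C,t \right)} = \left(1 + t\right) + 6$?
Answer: $\frac{177358896}{4523} \approx 39213.0$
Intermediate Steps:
$h{\left(c \right)} = 4 + 2 c \left(-3 + c\right)$ ($h{\left(c \right)} = 4 + \left(c + c\right) \left(c - 3\right) = 4 + 2 c \left(-3 + c\right)$)
$b{\left(a \right)} = a \left(a + \frac{2 a}{4 - 5 a + 2 a^{2}}\right)$ ($b{\left(a \right)} = a \left(\frac{a + a}{a + \left(4 - 6 a + 2 a^{2}\right)} + a\right) = a \left(\frac{2 a}{4 - 5 a + 2 a^{2}} + a\right) = a \left(a + \frac{2 a}{4 - 5 a + 2 a^{2}}\right)$)
$H{\left(C,t \right)} = 7 + t$
$b{\left(-66 \right)} H{\left(1,2 \right)} = \frac{\left(-66\right)^{2} \left(6 - -330 + 2 \left(-66\right)^{2}\right)}{4 - -330 + 2 \left(-66\right)^{2}} \left(7 + 2\right) = \frac{4356 \left(6 + 330 + 2 \cdot 4356\right)}{4 + 330 + 2 \cdot 4356} \cdot 9 = \frac{4356 \left(6 + 330 + 8712\right)}{4 + 330 + 8712} \cdot 9 = 4356 \cdot \frac{1}{9046} \cdot 9048 \cdot 9 = \frac{19706544}{4523} \cdot 9 = \frac{177358896}{4523}$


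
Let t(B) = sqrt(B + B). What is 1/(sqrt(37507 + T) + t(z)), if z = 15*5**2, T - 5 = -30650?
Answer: 1/(sqrt(6862) + 5*sqrt(30)) ≈ 0.0090725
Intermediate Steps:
T = -30645 (T = 5 - 30650 = -30645)
z = 375 (z = 15*25 = 375)
t(B) = sqrt(2)*sqrt(B) (t(B) = sqrt(2*B) = sqrt(2)*sqrt(B))
1/(sqrt(37507 + T) + t(z)) = 1/(sqrt(37507 - 30645) + sqrt(2)*sqrt(375)) = 1/(sqrt(6862) + sqrt(2)*(5*sqrt(15))) = 1/(sqrt(6862) + 5*sqrt(30))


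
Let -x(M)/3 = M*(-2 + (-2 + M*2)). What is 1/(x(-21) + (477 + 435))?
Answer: -1/1986 ≈ -0.00050353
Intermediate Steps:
x(M) = -3*M*(-4 + 2*M) (x(M) = -3*M*(-2 + (-2 + M*2)) = -3*M*(-2 + (-2 + 2*M)) = -3*M*(-4 + 2*M))
1/(x(-21) + (477 + 435)) = 1/(6*(-21)*(2 - 1*(-21)) + (477 + 435)) = 1/(6*(-21)*(2 + 21) + 912) = 1/(6*(-21)*23 + 912) = 1/(-2898 + 912) = 1/(-1986) = -1/1986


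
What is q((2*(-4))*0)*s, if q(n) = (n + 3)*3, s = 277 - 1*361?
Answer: -756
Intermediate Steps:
s = -84 (s = 277 - 361 = -84)
q(n) = 9 + 3*n (q(n) = (3 + n)*3 = 9 + 3*n)
q((2*(-4))*0)*s = (9 + 3*((2*(-4))*0))*(-84) = (9 + 3*(-8*0))*(-84) = (9 + 3*0)*(-84) = (9 + 0)*(-84) = 9*(-84) = -756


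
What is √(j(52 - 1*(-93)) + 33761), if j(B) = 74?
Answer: √33835 ≈ 183.94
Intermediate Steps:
√(j(52 - 1*(-93)) + 33761) = √(74 + 33761) = √33835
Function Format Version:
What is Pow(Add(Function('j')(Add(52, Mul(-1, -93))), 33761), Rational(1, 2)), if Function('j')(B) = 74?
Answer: Pow(33835, Rational(1, 2)) ≈ 183.94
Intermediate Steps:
Pow(Add(Function('j')(Add(52, Mul(-1, -93))), 33761), Rational(1, 2)) = Pow(Add(74, 33761), Rational(1, 2)) = Pow(33835, Rational(1, 2))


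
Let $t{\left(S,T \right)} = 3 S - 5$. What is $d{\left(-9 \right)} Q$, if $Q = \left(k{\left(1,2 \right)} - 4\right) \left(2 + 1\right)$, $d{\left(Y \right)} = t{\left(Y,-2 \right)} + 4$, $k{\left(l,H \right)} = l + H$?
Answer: $84$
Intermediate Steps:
$t{\left(S,T \right)} = -5 + 3 S$
$k{\left(l,H \right)} = H + l$
$d{\left(Y \right)} = -1 + 3 Y$ ($d{\left(Y \right)} = \left(-5 + 3 Y\right) + 4 = -1 + 3 Y$)
$Q = -3$ ($Q = \left(\left(2 + 1\right) - 4\right) \left(2 + 1\right) = \left(3 - 4\right) 3 = \left(-1\right) 3 = -3$)
$d{\left(-9 \right)} Q = \left(-1 + 3 \left(-9\right)\right) \left(-3\right) = \left(-1 - 27\right) \left(-3\right) = \left(-28\right) \left(-3\right) = 84$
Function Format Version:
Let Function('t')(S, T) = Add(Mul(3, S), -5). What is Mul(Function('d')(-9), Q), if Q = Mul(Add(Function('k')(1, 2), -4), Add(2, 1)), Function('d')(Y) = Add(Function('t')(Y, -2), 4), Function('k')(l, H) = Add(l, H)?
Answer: 84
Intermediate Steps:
Function('t')(S, T) = Add(-5, Mul(3, S))
Function('k')(l, H) = Add(H, l)
Function('d')(Y) = Add(-1, Mul(3, Y)) (Function('d')(Y) = Add(Add(-5, Mul(3, Y)), 4) = Add(-1, Mul(3, Y)))
Q = -3 (Q = Mul(Add(Add(2, 1), -4), Add(2, 1)) = Mul(Add(3, -4), 3) = Mul(-1, 3) = -3)
Mul(Function('d')(-9), Q) = Mul(Add(-1, Mul(3, -9)), -3) = Mul(Add(-1, -27), -3) = Mul(-28, -3) = 84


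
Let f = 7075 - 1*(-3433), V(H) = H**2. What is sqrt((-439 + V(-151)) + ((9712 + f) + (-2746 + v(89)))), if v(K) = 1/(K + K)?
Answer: sqrt(1262164002)/178 ≈ 199.59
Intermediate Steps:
v(K) = 1/(2*K)
f = 10508 (f = 7075 + 3433 = 10508)
sqrt((-439 + V(-151)) + ((9712 + f) + (-2746 + v(89)))) = sqrt((-439 + (-151)**2) + ((9712 + 10508) + (-2746 + (1/2)/89))) = sqrt((-439 + 22801) + (20220 + (-2746 + (1/2)*(1/89)))) = sqrt(22362 + (20220 + (-2746 + 1/178))) = sqrt(22362 + (20220 - 488787/178)) = sqrt(22362 + 3110373/178) = sqrt(7090809/178) = sqrt(1262164002)/178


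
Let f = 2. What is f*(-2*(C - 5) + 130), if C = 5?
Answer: 260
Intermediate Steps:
f*(-2*(C - 5) + 130) = 2*(-2*(5 - 5) + 130) = 2*(-2*0 + 130) = 2*(0 + 130) = 2*130 = 260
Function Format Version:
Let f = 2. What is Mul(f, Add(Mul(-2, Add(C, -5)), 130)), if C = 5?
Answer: 260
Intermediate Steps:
Mul(f, Add(Mul(-2, Add(C, -5)), 130)) = Mul(2, Add(Mul(-2, Add(5, -5)), 130)) = Mul(2, Add(Mul(-2, 0), 130)) = Mul(2, Add(0, 130)) = Mul(2, 130) = 260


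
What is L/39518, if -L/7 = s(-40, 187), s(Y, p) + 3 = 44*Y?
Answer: 12341/39518 ≈ 0.31229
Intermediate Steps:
s(Y, p) = -3 + 44*Y
L = 12341 (L = -7*(-3 + 44*(-40)) = -7*(-3 - 1760) = -7*(-1763) = 12341)
L/39518 = 12341/39518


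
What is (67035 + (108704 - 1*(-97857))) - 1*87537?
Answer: 186059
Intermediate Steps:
(67035 + (108704 - 1*(-97857))) - 1*87537 = (67035 + (108704 + 97857)) - 87537 = (67035 + 206561) - 87537 = 273596 - 87537 = 186059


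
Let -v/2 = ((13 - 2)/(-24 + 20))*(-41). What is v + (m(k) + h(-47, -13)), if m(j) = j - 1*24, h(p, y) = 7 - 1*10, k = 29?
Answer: -447/2 ≈ -223.50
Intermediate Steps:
h(p, y) = -3 (h(p, y) = 7 - 10 = -3)
m(j) = -24 + j (m(j) = j - 24 = -24 + j)
v = -451/2 (v = -2*(13 - 2)/(-24 + 20)*(-41) = -2*11/(-4)*(-41) = -2*11*(-¼)*(-41) = -(-11)*(-41)/2 = -2*451/4 = -451/2 ≈ -225.50)
v + (m(k) + h(-47, -13)) = -451/2 + ((-24 + 29) - 3) = -451/2 + (5 - 3) = -451/2 + 2 = -447/2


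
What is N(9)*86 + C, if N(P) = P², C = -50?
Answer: 6916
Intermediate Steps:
N(9)*86 + C = 9²*86 - 50 = 81*86 - 50 = 6966 - 50 = 6916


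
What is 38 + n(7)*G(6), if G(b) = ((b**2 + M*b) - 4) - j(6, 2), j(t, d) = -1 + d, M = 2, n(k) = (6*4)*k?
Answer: 7262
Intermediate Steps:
n(k) = 24*k
G(b) = -5 + b**2 + 2*b (G(b) = ((b**2 + 2*b) - 4) - (-1 + 2) = (-4 + b**2 + 2*b) - 1*1 = (-4 + b**2 + 2*b) - 1 = -5 + b**2 + 2*b)
38 + n(7)*G(6) = 38 + (24*7)*(-5 + 6**2 + 2*6) = 38 + 168*(-5 + 36 + 12) = 38 + 168*43 = 38 + 7224 = 7262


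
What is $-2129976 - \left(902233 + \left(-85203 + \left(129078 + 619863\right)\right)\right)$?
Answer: $-3695947$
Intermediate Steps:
$-2129976 - \left(902233 + \left(-85203 + \left(129078 + 619863\right)\right)\right) = -2129976 - \left(902233 + \left(-85203 + 748941\right)\right) = -2129976 - \left(902233 + 663738\right) = -2129976 - 1565971 = -3695947$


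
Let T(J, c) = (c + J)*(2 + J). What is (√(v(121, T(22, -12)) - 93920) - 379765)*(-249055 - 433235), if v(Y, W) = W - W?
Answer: 259109861850 - 2729160*I*√5870 ≈ 2.5911e+11 - 2.091e+8*I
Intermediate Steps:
T(J, c) = (2 + J)*(J + c) (T(J, c) = (J + c)*(2 + J) = (2 + J)*(J + c))
v(Y, W) = 0
(√(v(121, T(22, -12)) - 93920) - 379765)*(-249055 - 433235) = (√(0 - 93920) - 379765)*(-249055 - 433235) = (√(-93920) - 379765)*(-682290) = (4*I*√5870 - 379765)*(-682290) = (-379765 + 4*I*√5870)*(-682290) = 259109861850 - 2729160*I*√5870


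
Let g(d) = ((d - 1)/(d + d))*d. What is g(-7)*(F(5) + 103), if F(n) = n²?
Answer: -512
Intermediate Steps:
g(d) = -½ + d/2 (g(d) = ((-1 + d)/((2*d)))*d = ((-1 + d)*(1/(2*d)))*d = ((-1 + d)/(2*d))*d = -½ + d/2)
g(-7)*(F(5) + 103) = (-½ + (½)*(-7))*(5² + 103) = (-½ - 7/2)*(25 + 103) = -4*128 = -512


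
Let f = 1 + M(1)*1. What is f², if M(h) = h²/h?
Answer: 4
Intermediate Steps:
M(h) = h
f = 2 (f = 1 + 1*1 = 1 + 1 = 2)
f² = 2² = 4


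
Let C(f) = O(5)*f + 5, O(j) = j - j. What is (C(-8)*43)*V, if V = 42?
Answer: 9030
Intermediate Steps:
O(j) = 0
C(f) = 5 (C(f) = 0*f + 5 = 0 + 5 = 5)
(C(-8)*43)*V = (5*43)*42 = 215*42 = 9030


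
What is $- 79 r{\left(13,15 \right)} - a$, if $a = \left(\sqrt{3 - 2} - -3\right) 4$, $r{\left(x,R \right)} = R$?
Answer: $-1201$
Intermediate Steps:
$a = 16$ ($a = \left(\sqrt{1} + 3\right) 4 = \left(1 + 3\right) 4 = 4 \cdot 4 = 16$)
$- 79 r{\left(13,15 \right)} - a = \left(-79\right) 15 - 16 = -1185 - 16 = -1201$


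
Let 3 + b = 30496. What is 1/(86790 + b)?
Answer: 1/117283 ≈ 8.5264e-6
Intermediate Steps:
b = 30493 (b = -3 + 30496 = 30493)
1/(86790 + b) = 1/(86790 + 30493) = 1/117283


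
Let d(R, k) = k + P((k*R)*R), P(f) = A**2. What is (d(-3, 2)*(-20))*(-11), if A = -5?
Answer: 5940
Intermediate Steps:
P(f) = 25 (P(f) = (-5)**2 = 25)
d(R, k) = 25 + k (d(R, k) = k + 25 = 25 + k)
(d(-3, 2)*(-20))*(-11) = ((25 + 2)*(-20))*(-11) = (27*(-20))*(-11) = -540*(-11) = 5940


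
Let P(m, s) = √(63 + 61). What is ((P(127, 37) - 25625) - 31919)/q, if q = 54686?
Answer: -28772/27343 + √31/27343 ≈ -1.0521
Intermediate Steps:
P(m, s) = 2*√31 (P(m, s) = √124 = 2*√31)
((P(127, 37) - 25625) - 31919)/q = ((2*√31 - 25625) - 31919)/54686 = ((-25625 + 2*√31) - 31919)*(1/54686) = (-57544 + 2*√31)*(1/54686) = -28772/27343 + √31/27343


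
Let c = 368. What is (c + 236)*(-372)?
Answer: -224688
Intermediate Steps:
(c + 236)*(-372) = (368 + 236)*(-372) = 604*(-372) = -224688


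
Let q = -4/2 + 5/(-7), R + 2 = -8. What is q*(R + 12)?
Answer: -38/7 ≈ -5.4286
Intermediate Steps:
R = -10 (R = -2 - 8 = -10)
q = -19/7 (q = -4*1/2 + 5*(-1/7) = -2 - 5/7 = -19/7 ≈ -2.7143)
q*(R + 12) = -19*(-10 + 12)/7 = -19/7*2 = -38/7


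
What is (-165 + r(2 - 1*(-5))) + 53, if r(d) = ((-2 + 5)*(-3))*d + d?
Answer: -168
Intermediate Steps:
r(d) = -8*d (r(d) = (3*(-3))*d + d = -9*d + d = -8*d)
(-165 + r(2 - 1*(-5))) + 53 = (-165 - 8*(2 - 1*(-5))) + 53 = (-165 - 8*(2 + 5)) + 53 = (-165 - 8*7) + 53 = (-165 - 56) + 53 = -221 + 53 = -168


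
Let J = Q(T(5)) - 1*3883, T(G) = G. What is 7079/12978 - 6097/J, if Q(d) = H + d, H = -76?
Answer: 8926436/4276251 ≈ 2.0874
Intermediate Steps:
Q(d) = -76 + d
J = -3954 (J = (-76 + 5) - 1*3883 = -71 - 3883 = -3954)
7079/12978 - 6097/J = 7079/12978 - 6097/(-3954) = 7079*(1/12978) - 6097*(-1/3954) = 7079/12978 + 6097/3954 = 8926436/4276251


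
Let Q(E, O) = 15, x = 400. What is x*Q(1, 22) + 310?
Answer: 6310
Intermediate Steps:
x*Q(1, 22) + 310 = 400*15 + 310 = 6000 + 310 = 6310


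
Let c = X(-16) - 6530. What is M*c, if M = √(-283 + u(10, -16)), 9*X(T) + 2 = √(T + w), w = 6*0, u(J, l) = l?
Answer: 4*I*√299*(-14693 + I)/9 ≈ -7.6852 - 1.1292e+5*I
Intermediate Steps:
w = 0
X(T) = -2/9 + √T/9 (X(T) = -2/9 + √(T + 0)/9 = -2/9 + √T/9)
c = -58772/9 + 4*I/9 (c = (-2/9 + √(-16)/9) - 6530 = (-2/9 + (4*I)/9) - 6530 = (-2/9 + 4*I/9) - 6530 = -58772/9 + 4*I/9 ≈ -6530.2 + 0.44444*I)
M = I*√299 (M = √(-283 - 16) = √(-299) = I*√299 ≈ 17.292*I)
M*c = (I*√299)*(-58772/9 + 4*I/9) = I*√299*(-58772/9 + 4*I/9)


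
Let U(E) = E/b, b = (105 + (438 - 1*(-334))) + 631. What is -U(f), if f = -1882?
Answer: 941/754 ≈ 1.2480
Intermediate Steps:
b = 1508 (b = (105 + (438 + 334)) + 631 = (105 + 772) + 631 = 877 + 631 = 1508)
U(E) = E/1508
-U(f) = -(-1882)/1508 = -1*(-941/754) = 941/754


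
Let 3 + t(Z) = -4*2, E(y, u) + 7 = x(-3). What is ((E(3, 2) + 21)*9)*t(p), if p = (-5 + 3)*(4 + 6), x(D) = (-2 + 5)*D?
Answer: -495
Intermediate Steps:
x(D) = 3*D
E(y, u) = -16 (E(y, u) = -7 + 3*(-3) = -7 - 9 = -16)
p = -20 (p = -2*10 = -20)
t(Z) = -11 (t(Z) = -3 - 4*2 = -3 - 8 = -11)
((E(3, 2) + 21)*9)*t(p) = ((-16 + 21)*9)*(-11) = (5*9)*(-11) = 45*(-11) = -495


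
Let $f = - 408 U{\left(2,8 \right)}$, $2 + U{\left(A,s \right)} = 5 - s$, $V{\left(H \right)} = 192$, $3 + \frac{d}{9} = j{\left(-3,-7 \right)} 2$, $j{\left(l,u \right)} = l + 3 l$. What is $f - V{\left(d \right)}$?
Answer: $1848$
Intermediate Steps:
$j{\left(l,u \right)} = 4 l$
$d = -243$ ($d = -27 + 9 \cdot 4 \left(-3\right) 2 = -27 + 9 \left(\left(-12\right) 2\right) = -27 + 9 \left(-24\right) = -27 - 216 = -243$)
$U{\left(A,s \right)} = 3 - s$ ($U{\left(A,s \right)} = -2 - \left(-5 + s\right) = 3 - s$)
$f = 2040$ ($f = - 408 \left(3 - 8\right) = \left(-408\right) \left(-5\right) = 2040$)
$f - V{\left(d \right)} = 2040 - 192 = 1848$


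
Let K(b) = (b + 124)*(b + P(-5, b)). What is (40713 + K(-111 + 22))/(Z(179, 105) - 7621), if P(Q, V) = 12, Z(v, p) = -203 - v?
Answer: -38018/8003 ≈ -4.7505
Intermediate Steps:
K(b) = (12 + b)*(124 + b) (K(b) = (b + 124)*(b + 12) = (124 + b)*(12 + b) = (12 + b)*(124 + b))
(40713 + K(-111 + 22))/(Z(179, 105) - 7621) = (40713 + (1488 + (-111 + 22)² + 136*(-111 + 22)))/((-203 - 1*179) - 7621) = (40713 + (1488 + (-89)² + 136*(-89)))/((-203 - 179) - 7621) = (40713 + (1488 + 7921 - 12104))/(-382 - 7621) = (40713 - 2695)/(-8003) = 38018*(-1/8003) = -38018/8003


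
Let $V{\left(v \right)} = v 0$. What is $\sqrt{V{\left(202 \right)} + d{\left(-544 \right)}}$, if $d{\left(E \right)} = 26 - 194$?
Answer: $2 i \sqrt{42} \approx 12.961 i$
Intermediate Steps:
$V{\left(v \right)} = 0$
$d{\left(E \right)} = -168$ ($d{\left(E \right)} = 26 - 194 = -168$)
$\sqrt{V{\left(202 \right)} + d{\left(-544 \right)}} = \sqrt{0 - 168} = \sqrt{-168} = 2 i \sqrt{42}$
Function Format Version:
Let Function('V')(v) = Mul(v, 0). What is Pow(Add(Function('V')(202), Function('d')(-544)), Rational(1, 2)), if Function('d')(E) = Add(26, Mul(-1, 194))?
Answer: Mul(2, I, Pow(42, Rational(1, 2))) ≈ Mul(12.961, I)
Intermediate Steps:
Function('V')(v) = 0
Function('d')(E) = -168 (Function('d')(E) = Add(26, -194) = -168)
Pow(Add(Function('V')(202), Function('d')(-544)), Rational(1, 2)) = Pow(Add(0, -168), Rational(1, 2)) = Pow(-168, Rational(1, 2)) = Mul(2, I, Pow(42, Rational(1, 2)))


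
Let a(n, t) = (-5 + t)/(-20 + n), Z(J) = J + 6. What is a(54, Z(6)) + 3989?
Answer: 135633/34 ≈ 3989.2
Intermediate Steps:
Z(J) = 6 + J
a(n, t) = (-5 + t)/(-20 + n)
a(54, Z(6)) + 3989 = (-5 + (6 + 6))/(-20 + 54) + 3989 = (-5 + 12)/34 + 3989 = (1/34)*7 + 3989 = 7/34 + 3989 = 135633/34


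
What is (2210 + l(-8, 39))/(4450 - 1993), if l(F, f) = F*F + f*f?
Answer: 1265/819 ≈ 1.5446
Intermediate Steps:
l(F, f) = F**2 + f**2
(2210 + l(-8, 39))/(4450 - 1993) = (2210 + ((-8)**2 + 39**2))/(4450 - 1993) = (2210 + (64 + 1521))/2457 = (2210 + 1585)*(1/2457) = 3795*(1/2457) = 1265/819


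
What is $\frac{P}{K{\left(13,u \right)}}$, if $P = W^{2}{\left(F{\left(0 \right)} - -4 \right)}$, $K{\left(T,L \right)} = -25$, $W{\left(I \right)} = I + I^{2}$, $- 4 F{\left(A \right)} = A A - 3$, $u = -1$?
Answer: $- \frac{190969}{6400} \approx -29.839$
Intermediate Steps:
$F{\left(A \right)} = \frac{3}{4} - \frac{A^{2}}{4}$ ($F{\left(A \right)} = - \frac{A A - 3}{4} = - \frac{A^{2} - 3}{4} = - \frac{-3 + A^{2}}{4} = \frac{3}{4} - \frac{A^{2}}{4}$)
$P = \frac{190969}{256}$ ($P = \left(\left(\left(\frac{3}{4} - \frac{0^{2}}{4}\right) - -4\right) \left(1 + \left(\left(\frac{3}{4} - \frac{0^{2}}{4}\right) - -4\right)\right)\right)^{2} = \left(\left(\left(\frac{3}{4} - 0\right) + 4\right) \left(1 + \left(\left(\frac{3}{4} - 0\right) + 4\right)\right)\right)^{2} = \left(\left(\left(\frac{3}{4} + 0\right) + 4\right) \left(1 + \left(\left(\frac{3}{4} + 0\right) + 4\right)\right)\right)^{2} = \left(\left(\frac{3}{4} + 4\right) \left(1 + \left(\frac{3}{4} + 4\right)\right)\right)^{2} = \left(\frac{19 \left(1 + \frac{19}{4}\right)}{4}\right)^{2} = \left(\frac{19}{4} \cdot \frac{23}{4}\right)^{2} = \left(\frac{437}{16}\right)^{2} = \frac{190969}{256} \approx 745.97$)
$\frac{P}{K{\left(13,u \right)}} = \frac{190969}{256 \left(-25\right)} = \frac{190969}{256} \left(- \frac{1}{25}\right) = - \frac{190969}{6400}$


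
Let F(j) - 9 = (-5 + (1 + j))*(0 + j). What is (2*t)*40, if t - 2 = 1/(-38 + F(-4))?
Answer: 560/3 ≈ 186.67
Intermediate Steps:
F(j) = 9 + j*(-4 + j) (F(j) = 9 + (-5 + (1 + j))*(0 + j) = 9 + (-4 + j)*j = 9 + j*(-4 + j))
t = 7/3 (t = 2 + 1/(-38 + (9 + (-4)**2 - 4*(-4))) = 2 + 1/(-38 + (9 + 16 + 16)) = 2 + 1/(-38 + 41) = 2 + 1/3 = 7/3 ≈ 2.3333)
(2*t)*40 = (2*(7/3))*40 = (14/3)*40 = 560/3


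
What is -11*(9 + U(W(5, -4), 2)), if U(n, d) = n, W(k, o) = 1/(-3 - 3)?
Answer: -583/6 ≈ -97.167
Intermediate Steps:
W(k, o) = -1/6 (W(k, o) = 1/(-6) = -1/6)
-11*(9 + U(W(5, -4), 2)) = -11*(9 - 1/6) = -11*53/6 = -583/6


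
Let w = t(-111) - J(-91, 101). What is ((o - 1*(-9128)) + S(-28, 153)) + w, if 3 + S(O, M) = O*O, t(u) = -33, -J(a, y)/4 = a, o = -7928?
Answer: 1584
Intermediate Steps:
J(a, y) = -4*a
S(O, M) = -3 + O**2 (S(O, M) = -3 + O*O = -3 + O**2)
w = -397 (w = -33 - (-4)*(-91) = -33 - 1*364 = -33 - 364 = -397)
((o - 1*(-9128)) + S(-28, 153)) + w = ((-7928 - 1*(-9128)) + (-3 + (-28)**2)) - 397 = ((-7928 + 9128) + (-3 + 784)) - 397 = (1200 + 781) - 397 = 1981 - 397 = 1584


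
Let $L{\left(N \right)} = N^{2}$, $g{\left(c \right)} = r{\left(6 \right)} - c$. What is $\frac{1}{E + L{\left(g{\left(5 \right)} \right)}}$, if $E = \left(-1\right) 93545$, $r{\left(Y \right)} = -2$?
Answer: $- \frac{1}{93496} \approx -1.0696 \cdot 10^{-5}$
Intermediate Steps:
$g{\left(c \right)} = -2 - c$
$E = -93545$
$\frac{1}{E + L{\left(g{\left(5 \right)} \right)}} = \frac{1}{-93545 + \left(-2 - 5\right)^{2}} = \frac{1}{-93545 + \left(-7\right)^{2}} = \frac{1}{-93545 + 49} = \frac{1}{-93496} = - \frac{1}{93496}$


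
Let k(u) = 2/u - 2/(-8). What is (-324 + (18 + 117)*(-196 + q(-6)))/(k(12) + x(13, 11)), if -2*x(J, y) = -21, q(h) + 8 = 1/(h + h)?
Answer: -334503/131 ≈ -2553.5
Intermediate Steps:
q(h) = -8 + 1/(2*h) (q(h) = -8 + 1/(h + h) = -8 + 1/(2*h))
x(J, y) = 21/2 (x(J, y) = -½*(-21) = 21/2)
k(u) = ¼ + 2/u (k(u) = 2/u - 2*(-⅛) = 2/u + ¼ = ¼ + 2/u)
(-324 + (18 + 117)*(-196 + q(-6)))/(k(12) + x(13, 11)) = (-324 + (18 + 117)*(-196 + (-8 + (½)/(-6))))/((¼)*(8 + 12)/12 + 21/2) = (-324 + 135*(-196 + (-8 + (½)*(-⅙))))/((¼)*(1/12)*20 + 21/2) = (-324 + 135*(-196 + (-8 - 1/12)))/(5/12 + 21/2) = (-324 + 135*(-196 - 97/12))/(131/12) = (-324 + 135*(-2449/12))*(12/131) = (-324 - 110205/4)*(12/131) = -111501/4*12/131 = -334503/131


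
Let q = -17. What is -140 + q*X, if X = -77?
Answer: 1169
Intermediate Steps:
-140 + q*X = -140 - 17*(-77) = -140 + 1309 = 1169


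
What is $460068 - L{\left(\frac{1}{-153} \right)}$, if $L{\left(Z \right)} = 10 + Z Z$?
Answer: $\frac{10769497721}{23409} \approx 4.6006 \cdot 10^{5}$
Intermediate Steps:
$L{\left(Z \right)} = 10 + Z^{2}$
$460068 - L{\left(\frac{1}{-153} \right)} = 460068 - \left(10 + \left(\frac{1}{-153}\right)^{2}\right) = 460068 - \left(10 + \left(- \frac{1}{153}\right)^{2}\right) = 460068 - \left(10 + \frac{1}{23409}\right) = 460068 - \frac{234091}{23409} = \frac{10769497721}{23409}$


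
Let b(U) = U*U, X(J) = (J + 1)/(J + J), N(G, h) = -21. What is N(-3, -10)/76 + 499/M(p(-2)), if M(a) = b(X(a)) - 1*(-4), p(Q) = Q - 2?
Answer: 2421571/20140 ≈ 120.24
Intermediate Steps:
X(J) = (1 + J)/(2*J) (X(J) = (1 + J)/((2*J)) = (1 + J)*(1/(2*J)) = (1 + J)/(2*J))
b(U) = U**2
p(Q) = -2 + Q
M(a) = 4 + (1 + a)**2/(4*a**2) (M(a) = ((1 + a)/(2*a))**2 - 1*(-4) = (1 + a)**2/(4*a**2) + 4 = 4 + (1 + a)**2/(4*a**2))
N(-3, -10)/76 + 499/M(p(-2)) = -21/76 + 499/(4 + (1 + (-2 - 2))**2/(4*(-2 - 2)**2)) = -21*1/76 + 499/(4 + (1/4)*(1 - 4)**2/(-4)**2) = -21/76 + 499/(4 + (1/4)*(1/16)*(-3)**2) = -21/76 + 499/(4 + (1/4)*(1/16)*9) = -21/76 + 499/(4 + 9/64) = -21/76 + 499/(265/64) = -21/76 + 499*(64/265) = -21/76 + 31936/265 = 2421571/20140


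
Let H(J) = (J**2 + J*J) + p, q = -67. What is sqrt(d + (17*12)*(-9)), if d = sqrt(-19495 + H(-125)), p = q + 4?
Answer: sqrt(-1836 + 2*sqrt(2923)) ≈ 41.568*I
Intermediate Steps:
p = -63 (p = -67 + 4 = -63)
H(J) = -63 + 2*J**2 (H(J) = (J**2 + J*J) - 63 = (J**2 + J**2) - 63 = 2*J**2 - 63 = -63 + 2*J**2)
d = 2*sqrt(2923) (d = sqrt(-19495 + (-63 + 2*(-125)**2)) = sqrt(-19495 + (-63 + 2*15625)) = sqrt(-19495 + (-63 + 31250)) = sqrt(-19495 + 31187) = sqrt(11692) = 2*sqrt(2923) ≈ 108.13)
sqrt(d + (17*12)*(-9)) = sqrt(2*sqrt(2923) + (17*12)*(-9)) = sqrt(2*sqrt(2923) + 204*(-9)) = sqrt(2*sqrt(2923) - 1836) = sqrt(-1836 + 2*sqrt(2923))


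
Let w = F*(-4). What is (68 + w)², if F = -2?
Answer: 5776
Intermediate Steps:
w = 8 (w = -2*(-4) = 8)
(68 + w)² = (68 + 8)² = 76² = 5776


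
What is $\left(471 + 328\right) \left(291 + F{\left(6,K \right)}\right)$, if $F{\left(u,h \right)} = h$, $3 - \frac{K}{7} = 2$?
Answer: $238102$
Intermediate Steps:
$K = 7$ ($K = 21 - 14 = 7$)
$\left(471 + 328\right) \left(291 + F{\left(6,K \right)}\right) = \left(471 + 328\right) \left(291 + 7\right) = 799 \cdot 298 = 238102$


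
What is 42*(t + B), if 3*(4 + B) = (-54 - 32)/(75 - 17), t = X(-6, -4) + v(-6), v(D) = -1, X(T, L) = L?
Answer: -11564/29 ≈ -398.76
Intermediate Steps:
t = -5 (t = -4 - 1 = -5)
B = -391/87 (B = -4 + ((-54 - 32)/(75 - 17))/3 = -4 + (-86/58)/3 = -4 + (-86*1/58)/3 = -4 + (⅓)*(-43/29) = -4 - 43/87 = -391/87 ≈ -4.4943)
42*(t + B) = 42*(-5 - 391/87) = 42*(-826/87) = -11564/29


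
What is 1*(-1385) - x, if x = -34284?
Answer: 32899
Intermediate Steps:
1*(-1385) - x = 1*(-1385) - 1*(-34284) = -1385 + 34284 = 32899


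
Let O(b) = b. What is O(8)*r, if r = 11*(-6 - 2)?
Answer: -704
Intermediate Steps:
r = -88 (r = 11*(-8) = -88)
O(8)*r = 8*(-88) = -704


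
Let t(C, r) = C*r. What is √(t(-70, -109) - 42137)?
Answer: I*√34507 ≈ 185.76*I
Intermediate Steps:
√(t(-70, -109) - 42137) = √(-70*(-109) - 42137) = √(7630 - 42137) = √(-34507) = I*√34507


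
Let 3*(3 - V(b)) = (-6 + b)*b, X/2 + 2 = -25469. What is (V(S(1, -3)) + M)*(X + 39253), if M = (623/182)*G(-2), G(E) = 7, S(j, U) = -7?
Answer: 3074207/78 ≈ 39413.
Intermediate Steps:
X = -50942 (X = -4 + 2*(-25469) = -4 - 50938 = -50942)
V(b) = 3 - b*(-6 + b)/3 (V(b) = 3 - (-6 + b)*b/3 = 3 - b*(-6 + b)/3)
M = 623/26 (M = (623/182)*7 = (623*(1/182))*7 = (89/26)*7 = 623/26 ≈ 23.962)
(V(S(1, -3)) + M)*(X + 39253) = ((3 + 2*(-7) - ⅓*(-7)²) + 623/26)*(-50942 + 39253) = ((3 - 14 - ⅓*49) + 623/26)*(-11689) = ((3 - 14 - 49/3) + 623/26)*(-11689) = (-82/3 + 623/26)*(-11689) = -263/78*(-11689) = 3074207/78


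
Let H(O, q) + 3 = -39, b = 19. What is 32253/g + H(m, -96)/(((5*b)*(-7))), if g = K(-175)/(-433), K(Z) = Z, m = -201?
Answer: 265345641/3325 ≈ 79803.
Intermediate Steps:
H(O, q) = -42 (H(O, q) = -3 - 39 = -42)
g = 175/433 (g = -175/(-433) = -175*(-1/433) = 175/433 ≈ 0.40416)
32253/g + H(m, -96)/(((5*b)*(-7))) = 32253/(175/433) - 42/((5*19)*(-7)) = 32253*(433/175) - 42/(95*(-7)) = 13965549/175 - 42/(-665) = 13965549/175 - 42*(-1/665) = 13965549/175 + 6/95 = 265345641/3325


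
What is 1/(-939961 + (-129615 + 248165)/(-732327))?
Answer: -732327/688358937797 ≈ -1.0639e-6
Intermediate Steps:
1/(-939961 + (-129615 + 248165)/(-732327)) = 1/(-939961 + 118550*(-1/732327)) = 1/(-939961 - 118550/732327) = 1/(-688358937797/732327) = -732327/688358937797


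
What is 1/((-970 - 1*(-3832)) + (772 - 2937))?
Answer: 1/697 ≈ 0.0014347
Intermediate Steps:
1/((-970 - 1*(-3832)) + (772 - 2937)) = 1/((-970 + 3832) - 2165) = 1/(2862 - 2165) = 1/697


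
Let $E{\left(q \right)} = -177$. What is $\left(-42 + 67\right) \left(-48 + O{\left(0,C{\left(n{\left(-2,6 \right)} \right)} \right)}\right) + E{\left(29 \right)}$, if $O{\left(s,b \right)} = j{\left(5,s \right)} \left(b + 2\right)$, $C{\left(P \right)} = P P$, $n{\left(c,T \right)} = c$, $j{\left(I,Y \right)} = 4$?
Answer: $-777$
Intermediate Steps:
$C{\left(P \right)} = P^{2}$
$O{\left(s,b \right)} = 8 + 4 b$ ($O{\left(s,b \right)} = 4 \left(b + 2\right) = 4 \left(2 + b\right) = 8 + 4 b$)
$\left(-42 + 67\right) \left(-48 + O{\left(0,C{\left(n{\left(-2,6 \right)} \right)} \right)}\right) + E{\left(29 \right)} = \left(-42 + 67\right) \left(-48 + \left(8 + 4 \left(-2\right)^{2}\right)\right) - 177 = 25 \left(-48 + \left(8 + 4 \cdot 4\right)\right) - 177 = 25 \left(-48 + \left(8 + 16\right)\right) - 177 = 25 \left(-48 + 24\right) - 177 = 25 \left(-24\right) - 177 = -600 - 177 = -777$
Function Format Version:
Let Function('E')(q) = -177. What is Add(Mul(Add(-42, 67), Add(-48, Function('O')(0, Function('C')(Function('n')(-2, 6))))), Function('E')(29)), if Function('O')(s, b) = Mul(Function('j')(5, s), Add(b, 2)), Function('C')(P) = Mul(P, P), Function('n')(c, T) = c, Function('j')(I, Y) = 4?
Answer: -777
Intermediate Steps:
Function('C')(P) = Pow(P, 2)
Function('O')(s, b) = Add(8, Mul(4, b)) (Function('O')(s, b) = Mul(4, Add(b, 2)) = Mul(4, Add(2, b)) = Add(8, Mul(4, b)))
Add(Mul(Add(-42, 67), Add(-48, Function('O')(0, Function('C')(Function('n')(-2, 6))))), Function('E')(29)) = Add(Mul(Add(-42, 67), Add(-48, Add(8, Mul(4, Pow(-2, 2))))), -177) = Add(Mul(25, Add(-48, Add(8, Mul(4, 4)))), -177) = Add(Mul(25, Add(-48, Add(8, 16))), -177) = Add(Mul(25, Add(-48, 24)), -177) = Add(Mul(25, -24), -177) = Add(-600, -177) = -777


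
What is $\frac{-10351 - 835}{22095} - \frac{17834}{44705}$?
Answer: $- \frac{178822472}{197551395} \approx -0.90519$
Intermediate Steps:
$\frac{-10351 - 835}{22095} - \frac{17834}{44705} = \left(-11186\right) \frac{1}{22095} - \frac{17834}{44705} = - \frac{11186}{22095} - \frac{17834}{44705} = - \frac{178822472}{197551395}$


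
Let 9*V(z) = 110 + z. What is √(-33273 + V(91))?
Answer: 2*I*√74814/3 ≈ 182.35*I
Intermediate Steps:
V(z) = 110/9 + z/9 (V(z) = (110 + z)/9 = 110/9 + z/9)
√(-33273 + V(91)) = √(-33273 + (110/9 + (⅑)*91)) = √(-33273 + (110/9 + 91/9)) = √(-33273 + 67/3) = √(-99752/3) = 2*I*√74814/3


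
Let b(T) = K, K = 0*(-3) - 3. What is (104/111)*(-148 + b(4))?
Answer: -15704/111 ≈ -141.48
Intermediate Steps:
K = -3 (K = 0 - 3 = -3)
b(T) = -3
(104/111)*(-148 + b(4)) = (104/111)*(-148 - 3) = (104*(1/111))*(-151) = (104/111)*(-151) = -15704/111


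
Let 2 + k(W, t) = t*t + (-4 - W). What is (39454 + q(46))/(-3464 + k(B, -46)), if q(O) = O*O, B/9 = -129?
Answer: -41570/193 ≈ -215.39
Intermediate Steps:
B = -1161 (B = 9*(-129) = -1161)
k(W, t) = -6 + t**2 - W (k(W, t) = -2 + (t*t + (-4 - W)) = -2 + (t**2 + (-4 - W)) = -2 + (-4 + t**2 - W) = -6 + t**2 - W)
q(O) = O**2
(39454 + q(46))/(-3464 + k(B, -46)) = (39454 + 46**2)/(-3464 + (-6 + (-46)**2 - 1*(-1161))) = (39454 + 2116)/(-3464 + (-6 + 2116 + 1161)) = 41570/(-3464 + 3271) = 41570/(-193) = 41570*(-1/193) = -41570/193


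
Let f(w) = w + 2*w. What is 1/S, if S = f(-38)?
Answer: -1/114 ≈ -0.0087719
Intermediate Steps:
f(w) = 3*w
S = -114 (S = 3*(-38) = -114)
1/S = 1/(-114) = -1/114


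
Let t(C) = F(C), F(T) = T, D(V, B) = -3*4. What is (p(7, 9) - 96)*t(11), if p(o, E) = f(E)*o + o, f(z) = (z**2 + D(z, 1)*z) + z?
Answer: -2365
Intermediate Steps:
D(V, B) = -12
f(z) = z**2 - 11*z (f(z) = (z**2 - 12*z) + z = z**2 - 11*z)
p(o, E) = o + E*o*(-11 + E) (p(o, E) = (E*(-11 + E))*o + o = E*o*(-11 + E) + o = o + E*o*(-11 + E))
t(C) = C
(p(7, 9) - 96)*t(11) = (7*(1 + 9*(-11 + 9)) - 96)*11 = (7*(1 + 9*(-2)) - 96)*11 = (7*(1 - 18) - 96)*11 = (7*(-17) - 96)*11 = (-119 - 96)*11 = -215*11 = -2365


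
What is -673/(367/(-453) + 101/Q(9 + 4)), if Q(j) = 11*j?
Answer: 43596267/6728 ≈ 6479.8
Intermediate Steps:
-673/(367/(-453) + 101/Q(9 + 4)) = -673/(367/(-453) + 101/((11*(9 + 4)))) = -673/(367*(-1/453) + 101/((11*13))) = -673/(-367/453 + 101/143) = -673/(-6728/64779) = -673*(-64779/6728) = 43596267/6728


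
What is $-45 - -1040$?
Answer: $995$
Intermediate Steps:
$-45 - -1040 = -45 + 1040 = 995$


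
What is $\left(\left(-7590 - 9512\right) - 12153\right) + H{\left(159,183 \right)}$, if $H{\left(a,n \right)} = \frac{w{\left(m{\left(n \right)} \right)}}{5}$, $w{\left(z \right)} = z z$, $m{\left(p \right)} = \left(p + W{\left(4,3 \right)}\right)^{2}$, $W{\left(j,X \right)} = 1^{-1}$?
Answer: $\frac{1146082461}{5} \approx 2.2922 \cdot 10^{8}$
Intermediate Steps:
$W{\left(j,X \right)} = 1$
$m{\left(p \right)} = \left(1 + p\right)^{2}$ ($m{\left(p \right)} = \left(p + 1\right)^{2} = \left(1 + p\right)^{2}$)
$w{\left(z \right)} = z^{2}$
$H{\left(a,n \right)} = \frac{\left(1 + n\right)^{4}}{5}$ ($H{\left(a,n \right)} = \frac{\left(\left(1 + n\right)^{2}\right)^{2}}{5} = \left(1 + n\right)^{4} \cdot \frac{1}{5} = \frac{\left(1 + n\right)^{4}}{5}$)
$\left(\left(-7590 - 9512\right) - 12153\right) + H{\left(159,183 \right)} = \left(\left(-7590 - 9512\right) - 12153\right) + \frac{\left(1 + 183\right)^{4}}{5} = \left(-17102 - 12153\right) + \frac{184^{4}}{5} = -29255 + \frac{1}{5} \cdot 1146228736 = -29255 + \frac{1146228736}{5} = \frac{1146082461}{5}$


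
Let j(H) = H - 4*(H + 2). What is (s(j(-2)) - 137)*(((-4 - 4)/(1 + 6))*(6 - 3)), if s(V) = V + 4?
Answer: 3240/7 ≈ 462.86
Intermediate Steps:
j(H) = -8 - 3*H (j(H) = H - 4*(2 + H) = H - (8 + 4*H) = H + (-8 - 4*H) = -8 - 3*H)
s(V) = 4 + V
(s(j(-2)) - 137)*(((-4 - 4)/(1 + 6))*(6 - 3)) = ((4 + (-8 - 3*(-2))) - 137)*(((-4 - 4)/(1 + 6))*(6 - 3)) = ((4 + (-8 + 6)) - 137)*(-8/7*3) = ((4 - 2) - 137)*(-8*1/7*3) = (2 - 137)*(-8/7*3) = -135*(-24/7) = 3240/7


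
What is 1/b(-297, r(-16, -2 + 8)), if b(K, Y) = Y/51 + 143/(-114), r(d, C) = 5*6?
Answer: -1938/1291 ≈ -1.5012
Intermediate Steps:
r(d, C) = 30
b(K, Y) = -143/114 + Y/51 (b(K, Y) = Y*(1/51) + 143*(-1/114) = Y/51 - 143/114 = -143/114 + Y/51)
1/b(-297, r(-16, -2 + 8)) = 1/(-143/114 + (1/51)*30) = 1/(-143/114 + 10/17) = 1/(-1291/1938) = -1938/1291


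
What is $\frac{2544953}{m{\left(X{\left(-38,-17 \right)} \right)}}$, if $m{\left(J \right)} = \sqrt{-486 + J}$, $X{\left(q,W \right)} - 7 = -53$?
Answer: $- \frac{2544953 i \sqrt{133}}{266} \approx - 1.1034 \cdot 10^{5} i$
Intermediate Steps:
$X{\left(q,W \right)} = -46$ ($X{\left(q,W \right)} = 7 - 53 = -46$)
$\frac{2544953}{m{\left(X{\left(-38,-17 \right)} \right)}} = \frac{2544953}{\sqrt{-486 - 46}} = \frac{2544953}{\sqrt{-532}} = \frac{2544953}{2 i \sqrt{133}} = 2544953 \left(- \frac{i \sqrt{133}}{266}\right) = - \frac{2544953 i \sqrt{133}}{266}$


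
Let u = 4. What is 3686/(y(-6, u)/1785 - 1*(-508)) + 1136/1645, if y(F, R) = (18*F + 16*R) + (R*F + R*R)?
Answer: 5926668479/745783780 ≈ 7.9469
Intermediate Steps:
y(F, R) = R**2 + 16*R + 18*F + F*R (y(F, R) = (16*R + 18*F) + (F*R + R**2) = (16*R + 18*F) + (R**2 + F*R) = R**2 + 16*R + 18*F + F*R)
3686/(y(-6, u)/1785 - 1*(-508)) + 1136/1645 = 3686/((4**2 + 16*4 + 18*(-6) - 6*4)/1785 - 1*(-508)) + 1136/1645 = 3686/((16 + 64 - 108 - 24)*(1/1785) + 508) + 1136*(1/1645) = 3686/(-52*1/1785 + 508) + 1136/1645 = 3686/(-52/1785 + 508) + 1136/1645 = 3686/(906728/1785) + 1136/1645 = 3686*(1785/906728) + 1136/1645 = 3289755/453364 + 1136/1645 = 5926668479/745783780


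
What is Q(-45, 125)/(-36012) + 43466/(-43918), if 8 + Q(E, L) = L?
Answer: -261739333/263595836 ≈ -0.99296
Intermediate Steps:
Q(E, L) = -8 + L
Q(-45, 125)/(-36012) + 43466/(-43918) = (-8 + 125)/(-36012) + 43466/(-43918) = 117*(-1/36012) + 43466*(-1/43918) = -39/12004 - 21733/21959 = -261739333/263595836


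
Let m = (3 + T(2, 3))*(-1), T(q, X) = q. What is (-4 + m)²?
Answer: 81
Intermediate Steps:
m = -5 (m = (3 + 2)*(-1) = 5*(-1) = -5)
(-4 + m)² = (-4 - 5)² = (-9)² = 81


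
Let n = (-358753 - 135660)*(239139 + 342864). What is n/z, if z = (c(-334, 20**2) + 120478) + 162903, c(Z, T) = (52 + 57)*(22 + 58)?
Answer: -95916616413/97367 ≈ -9.8510e+5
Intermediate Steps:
c(Z, T) = 8720 (c(Z, T) = 109*80 = 8720)
n = -287749849239 (n = -494413*582003 = -287749849239)
z = 292101 (z = (8720 + 120478) + 162903 = 129198 + 162903 = 292101)
n/z = -287749849239/292101 = -287749849239*1/292101 = -95916616413/97367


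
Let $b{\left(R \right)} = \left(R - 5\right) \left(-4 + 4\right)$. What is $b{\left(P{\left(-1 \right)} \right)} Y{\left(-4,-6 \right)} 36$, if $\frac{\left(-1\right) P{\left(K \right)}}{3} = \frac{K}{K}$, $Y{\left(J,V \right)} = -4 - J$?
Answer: $0$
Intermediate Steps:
$P{\left(K \right)} = -3$ ($P{\left(K \right)} = - 3 \frac{K}{K} = \left(-3\right) 1 = -3$)
$b{\left(R \right)} = 0$ ($b{\left(R \right)} = \left(-5 + R\right) 0 = 0$)
$b{\left(P{\left(-1 \right)} \right)} Y{\left(-4,-6 \right)} 36 = 0 \left(-4 - -4\right) 36 = 0 \left(-4 + 4\right) 36 = 0 \cdot 0 \cdot 36 = 0 \cdot 36 = 0$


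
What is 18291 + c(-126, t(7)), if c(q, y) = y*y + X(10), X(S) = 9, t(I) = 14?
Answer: 18496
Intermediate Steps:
c(q, y) = 9 + y**2 (c(q, y) = y*y + 9 = y**2 + 9 = 9 + y**2)
18291 + c(-126, t(7)) = 18291 + (9 + 14**2) = 18291 + (9 + 196) = 18291 + 205 = 18496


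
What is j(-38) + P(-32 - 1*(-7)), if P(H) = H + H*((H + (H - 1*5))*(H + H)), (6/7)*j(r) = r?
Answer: -206458/3 ≈ -68819.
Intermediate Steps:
j(r) = 7*r/6
P(H) = H + 2*H**2*(-5 + 2*H) (P(H) = H + H*((H + (H - 5))*(2*H)) = H + H*((H + (-5 + H))*(2*H)) = H + H*((-5 + 2*H)*(2*H)) = H + H*(2*H*(-5 + 2*H)) = H + 2*H**2*(-5 + 2*H))
j(-38) + P(-32 - 1*(-7)) = (7/6)*(-38) + (-32 - 1*(-7))*(1 - 10*(-32 - 1*(-7)) + 4*(-32 - 1*(-7))**2) = -133/3 + (-32 + 7)*(1 - 10*(-32 + 7) + 4*(-32 + 7)**2) = -133/3 - 25*(1 - 10*(-25) + 4*(-25)**2) = -133/3 - 25*(1 + 250 + 4*625) = -133/3 - 25*(1 + 250 + 2500) = -133/3 - 25*2751 = -133/3 - 68775 = -206458/3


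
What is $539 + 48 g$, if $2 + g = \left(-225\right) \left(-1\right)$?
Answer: $11243$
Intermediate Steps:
$g = 223$ ($g = -2 - -225 = -2 + 225 = 223$)
$539 + 48 g = 539 + 48 \cdot 223 = 539 + 10704 = 11243$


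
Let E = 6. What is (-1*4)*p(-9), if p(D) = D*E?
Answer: 216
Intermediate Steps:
p(D) = 6*D (p(D) = D*6 = 6*D)
(-1*4)*p(-9) = (-1*4)*(6*(-9)) = -4*(-54) = 216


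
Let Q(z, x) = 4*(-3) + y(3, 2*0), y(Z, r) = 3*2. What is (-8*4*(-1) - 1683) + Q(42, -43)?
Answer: -1657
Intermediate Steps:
y(Z, r) = 6
Q(z, x) = -6 (Q(z, x) = 4*(-3) + 6 = -12 + 6 = -6)
(-8*4*(-1) - 1683) + Q(42, -43) = (-8*4*(-1) - 1683) - 6 = (-32*(-1) - 1683) - 6 = (32 - 1683) - 6 = -1651 - 6 = -1657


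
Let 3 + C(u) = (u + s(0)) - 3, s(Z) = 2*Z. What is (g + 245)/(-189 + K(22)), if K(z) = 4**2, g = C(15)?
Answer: -254/173 ≈ -1.4682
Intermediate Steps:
C(u) = -6 + u (C(u) = -3 + ((u + 2*0) - 3) = -3 + ((u + 0) - 3) = -3 + (u - 3) = -3 + (-3 + u) = -6 + u)
g = 9 (g = -6 + 15 = 9)
K(z) = 16
(g + 245)/(-189 + K(22)) = (9 + 245)/(-189 + 16) = 254/(-173) = 254*(-1/173) = -254/173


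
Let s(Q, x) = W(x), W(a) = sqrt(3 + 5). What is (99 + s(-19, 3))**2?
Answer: 9809 + 396*sqrt(2) ≈ 10369.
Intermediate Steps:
W(a) = 2*sqrt(2) (W(a) = sqrt(8) = 2*sqrt(2))
s(Q, x) = 2*sqrt(2)
(99 + s(-19, 3))**2 = (99 + 2*sqrt(2))**2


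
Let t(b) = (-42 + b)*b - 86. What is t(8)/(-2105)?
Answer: 358/2105 ≈ 0.17007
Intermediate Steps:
t(b) = -86 + b*(-42 + b) (t(b) = b*(-42 + b) - 86 = -86 + b*(-42 + b))
t(8)/(-2105) = (-86 + 8² - 42*8)/(-2105) = (-86 + 64 - 336)*(-1/2105) = -358*(-1/2105) = 358/2105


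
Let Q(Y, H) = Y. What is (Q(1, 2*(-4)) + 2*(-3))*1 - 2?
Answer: -7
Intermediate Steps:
(Q(1, 2*(-4)) + 2*(-3))*1 - 2 = (1 + 2*(-3))*1 - 2 = (1 - 6)*1 - 2 = -5*1 - 2 = -5 - 2 = -7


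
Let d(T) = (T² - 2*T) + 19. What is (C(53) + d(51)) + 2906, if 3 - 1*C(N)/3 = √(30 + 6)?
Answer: 5415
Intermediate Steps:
C(N) = -9 (C(N) = 9 - 3*√(30 + 6) = 9 - 3*√36 = 9 - 3*6 = 9 - 18 = -9)
d(T) = 19 + T² - 2*T
(C(53) + d(51)) + 2906 = (-9 + (19 + 51² - 2*51)) + 2906 = (-9 + (19 + 2601 - 102)) + 2906 = (-9 + 2518) + 2906 = 2509 + 2906 = 5415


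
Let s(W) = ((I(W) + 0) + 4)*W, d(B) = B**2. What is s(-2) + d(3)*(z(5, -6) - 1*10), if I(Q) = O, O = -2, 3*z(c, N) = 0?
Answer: -94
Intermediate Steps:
z(c, N) = 0 (z(c, N) = (1/3)*0 = 0)
I(Q) = -2
s(W) = 2*W (s(W) = ((-2 + 0) + 4)*W = (-2 + 4)*W = 2*W)
s(-2) + d(3)*(z(5, -6) - 1*10) = 2*(-2) + 3**2*(0 - 1*10) = -4 + 9*(0 - 10) = -4 + 9*(-10) = -4 - 90 = -94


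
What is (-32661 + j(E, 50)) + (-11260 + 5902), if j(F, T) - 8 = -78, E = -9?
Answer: -38089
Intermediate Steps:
j(F, T) = -70 (j(F, T) = 8 - 78 = -70)
(-32661 + j(E, 50)) + (-11260 + 5902) = (-32661 - 70) + (-11260 + 5902) = -32731 - 5358 = -38089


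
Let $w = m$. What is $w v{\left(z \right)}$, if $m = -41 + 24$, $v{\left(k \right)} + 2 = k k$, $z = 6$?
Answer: $-578$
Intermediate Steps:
$v{\left(k \right)} = -2 + k^{2}$ ($v{\left(k \right)} = -2 + k k = -2 + k^{2}$)
$m = -17$
$w = -17$
$w v{\left(z \right)} = - 17 \left(-2 + 6^{2}\right) = - 17 \left(-2 + 36\right) = \left(-17\right) 34 = -578$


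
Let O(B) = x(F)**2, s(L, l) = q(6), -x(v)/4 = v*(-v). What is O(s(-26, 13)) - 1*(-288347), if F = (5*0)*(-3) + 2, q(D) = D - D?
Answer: 288603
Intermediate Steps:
q(D) = 0
F = 2 (F = 0*(-3) + 2 = 0 + 2 = 2)
x(v) = 4*v**2 (x(v) = -4*v*(-v) = -(-4)*v**2 = 4*v**2)
s(L, l) = 0
O(B) = 256 (O(B) = (4*2**2)**2 = (4*4)**2 = 16**2 = 256)
O(s(-26, 13)) - 1*(-288347) = 256 - 1*(-288347) = 256 + 288347 = 288603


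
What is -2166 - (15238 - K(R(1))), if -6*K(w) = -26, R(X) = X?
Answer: -52199/3 ≈ -17400.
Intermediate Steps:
K(w) = 13/3 (K(w) = -⅙*(-26) = 13/3)
-2166 - (15238 - K(R(1))) = -2166 - (15238 - 1*13/3) = -2166 - (15238 - 13/3) = -2166 - 1*45701/3 = -2166 - 45701/3 = -52199/3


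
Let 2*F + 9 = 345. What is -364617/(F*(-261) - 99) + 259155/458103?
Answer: 6608193568/745638983 ≈ 8.8625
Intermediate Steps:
F = 168 (F = -9/2 + (½)*345 = -9/2 + 345/2 = 168)
-364617/(F*(-261) - 99) + 259155/458103 = -364617/(168*(-261) - 99) + 259155/458103 = -364617/(-43848 - 99) + 259155*(1/458103) = -364617/(-43947) + 86385/152701 = -364617*(-1/43947) + 86385/152701 = 40513/4883 + 86385/152701 = 6608193568/745638983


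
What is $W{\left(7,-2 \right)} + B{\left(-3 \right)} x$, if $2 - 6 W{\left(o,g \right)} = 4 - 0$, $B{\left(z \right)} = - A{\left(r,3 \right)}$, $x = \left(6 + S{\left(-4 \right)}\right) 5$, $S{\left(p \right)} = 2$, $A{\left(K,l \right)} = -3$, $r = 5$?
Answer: $\frac{359}{3} \approx 119.67$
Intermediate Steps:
$x = 40$ ($x = \left(6 + 2\right) 5 = 8 \cdot 5 = 40$)
$B{\left(z \right)} = 3$ ($B{\left(z \right)} = \left(-1\right) \left(-3\right) = 3$)
$W{\left(o,g \right)} = - \frac{1}{3}$ ($W{\left(o,g \right)} = \frac{1}{3} - \frac{4 - 0}{6} = \frac{1}{3} - \frac{4 + 0}{6} = \frac{1}{3} - \frac{2}{3} = - \frac{1}{3}$)
$W{\left(7,-2 \right)} + B{\left(-3 \right)} x = - \frac{1}{3} + 3 \cdot 40 = - \frac{1}{3} + 120 = \frac{359}{3}$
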